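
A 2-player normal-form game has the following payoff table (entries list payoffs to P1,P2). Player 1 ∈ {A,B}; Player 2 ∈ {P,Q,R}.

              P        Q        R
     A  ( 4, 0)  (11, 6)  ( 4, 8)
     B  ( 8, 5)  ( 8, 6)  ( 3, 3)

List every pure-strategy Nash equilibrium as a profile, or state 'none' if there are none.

NE set: (A,R)

(A,P): not NE [P1→B gives 8>4; P2→R gives 8>0]
(A,Q): not NE [P2→R gives 8>6]
(A,R): NE
(B,P): not NE [P2→Q gives 6>5]
(B,Q): not NE [P1→A gives 11>8]
(B,R): not NE [P1→A gives 4>3; P2→Q gives 6>3]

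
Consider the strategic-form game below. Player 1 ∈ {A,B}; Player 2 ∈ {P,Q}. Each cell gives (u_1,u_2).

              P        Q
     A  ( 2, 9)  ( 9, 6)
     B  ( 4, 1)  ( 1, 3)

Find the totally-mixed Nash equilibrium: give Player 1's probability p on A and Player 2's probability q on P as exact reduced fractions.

p=2/5, q=4/5

P1 indiff ⇒ q·2+(1-q)·9 = q·4+(1-q)·1 ⇒ q(-2) = (1-q)(-8) ⇒ q = 4/5
P2 indiff ⇒ p·9+(1-p)·1 = p·6+(1-p)·3 ⇒ p(3) = (1-p)(2) ⇒ p = 2/5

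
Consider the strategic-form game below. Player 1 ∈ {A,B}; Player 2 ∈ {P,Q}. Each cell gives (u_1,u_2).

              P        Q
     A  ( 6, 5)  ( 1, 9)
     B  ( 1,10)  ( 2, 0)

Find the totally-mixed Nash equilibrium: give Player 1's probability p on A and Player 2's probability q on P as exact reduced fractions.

(p,q) = (5/7, 1/6)

P1 indiff ⇒ q·6+(1-q)·1 = q·1+(1-q)·2 ⇒ q(5) = (1-q)(1) ⇒ q = 1/6
P2 indiff ⇒ p·5+(1-p)·10 = p·9+(1-p)·0 ⇒ p(-4) = (1-p)(-10) ⇒ p = 5/7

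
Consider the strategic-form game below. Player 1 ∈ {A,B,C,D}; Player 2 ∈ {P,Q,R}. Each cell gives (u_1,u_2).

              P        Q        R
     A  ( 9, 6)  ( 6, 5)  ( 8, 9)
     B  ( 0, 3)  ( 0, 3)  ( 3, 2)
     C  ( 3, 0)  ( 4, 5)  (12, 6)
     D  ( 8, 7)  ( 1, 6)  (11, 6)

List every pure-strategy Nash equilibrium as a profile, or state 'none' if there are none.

(A,P): not NE [P2→R gives 9>6]
(A,Q): not NE [P2→R gives 9>5]
(A,R): not NE [P1→C gives 12>8]
(B,P): not NE [P1→A gives 9>0]
(B,Q): not NE [P1→A gives 6>0]
(B,R): not NE [P1→C gives 12>3; P2→Q gives 3>2]
(C,P): not NE [P1→A gives 9>3; P2→R gives 6>0]
(C,Q): not NE [P1→A gives 6>4; P2→R gives 6>5]
(C,R): NE
(D,P): not NE [P1→A gives 9>8]
(D,Q): not NE [P1→A gives 6>1; P2→P gives 7>6]
(D,R): not NE [P1→C gives 12>11; P2→P gives 7>6]

NE set: (C,R)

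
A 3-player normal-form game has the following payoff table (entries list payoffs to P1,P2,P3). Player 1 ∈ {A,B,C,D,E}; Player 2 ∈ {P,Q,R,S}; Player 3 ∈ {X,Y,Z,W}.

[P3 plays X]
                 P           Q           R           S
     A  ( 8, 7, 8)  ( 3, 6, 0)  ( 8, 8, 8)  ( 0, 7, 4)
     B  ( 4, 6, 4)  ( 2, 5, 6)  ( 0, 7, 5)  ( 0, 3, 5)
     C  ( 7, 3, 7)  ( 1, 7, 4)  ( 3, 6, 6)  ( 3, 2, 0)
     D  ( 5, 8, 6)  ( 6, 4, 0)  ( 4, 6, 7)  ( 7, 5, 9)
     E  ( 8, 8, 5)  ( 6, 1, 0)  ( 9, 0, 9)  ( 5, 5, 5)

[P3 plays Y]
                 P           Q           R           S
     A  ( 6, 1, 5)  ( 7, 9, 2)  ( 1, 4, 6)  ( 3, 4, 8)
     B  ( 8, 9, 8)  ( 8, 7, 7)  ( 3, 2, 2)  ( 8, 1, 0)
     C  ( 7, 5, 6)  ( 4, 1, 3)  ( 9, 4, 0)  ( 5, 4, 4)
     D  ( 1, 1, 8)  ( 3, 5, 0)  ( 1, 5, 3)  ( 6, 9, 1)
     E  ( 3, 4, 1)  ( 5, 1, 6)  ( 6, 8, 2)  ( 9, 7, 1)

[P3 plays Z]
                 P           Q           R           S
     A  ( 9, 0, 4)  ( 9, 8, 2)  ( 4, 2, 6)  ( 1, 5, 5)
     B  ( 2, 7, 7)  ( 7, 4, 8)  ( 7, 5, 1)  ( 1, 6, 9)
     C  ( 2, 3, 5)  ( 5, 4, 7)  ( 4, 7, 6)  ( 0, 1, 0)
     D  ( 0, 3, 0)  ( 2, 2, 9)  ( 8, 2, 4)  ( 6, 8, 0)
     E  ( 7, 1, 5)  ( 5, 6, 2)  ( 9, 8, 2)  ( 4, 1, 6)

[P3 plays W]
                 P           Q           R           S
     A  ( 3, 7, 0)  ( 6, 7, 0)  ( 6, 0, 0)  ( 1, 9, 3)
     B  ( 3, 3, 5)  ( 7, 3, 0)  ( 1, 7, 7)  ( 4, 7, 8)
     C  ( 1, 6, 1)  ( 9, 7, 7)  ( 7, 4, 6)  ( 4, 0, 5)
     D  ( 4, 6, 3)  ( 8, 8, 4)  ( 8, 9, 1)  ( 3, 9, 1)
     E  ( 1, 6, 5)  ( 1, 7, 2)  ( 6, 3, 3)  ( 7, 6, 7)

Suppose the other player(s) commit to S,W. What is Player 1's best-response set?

BR_1 = {E}

u_1(A vs S,W) = 1
u_1(B vs S,W) = 4
u_1(C vs S,W) = 4
u_1(D vs S,W) = 3
u_1(E vs S,W) = 7
max payoff 7 at {E}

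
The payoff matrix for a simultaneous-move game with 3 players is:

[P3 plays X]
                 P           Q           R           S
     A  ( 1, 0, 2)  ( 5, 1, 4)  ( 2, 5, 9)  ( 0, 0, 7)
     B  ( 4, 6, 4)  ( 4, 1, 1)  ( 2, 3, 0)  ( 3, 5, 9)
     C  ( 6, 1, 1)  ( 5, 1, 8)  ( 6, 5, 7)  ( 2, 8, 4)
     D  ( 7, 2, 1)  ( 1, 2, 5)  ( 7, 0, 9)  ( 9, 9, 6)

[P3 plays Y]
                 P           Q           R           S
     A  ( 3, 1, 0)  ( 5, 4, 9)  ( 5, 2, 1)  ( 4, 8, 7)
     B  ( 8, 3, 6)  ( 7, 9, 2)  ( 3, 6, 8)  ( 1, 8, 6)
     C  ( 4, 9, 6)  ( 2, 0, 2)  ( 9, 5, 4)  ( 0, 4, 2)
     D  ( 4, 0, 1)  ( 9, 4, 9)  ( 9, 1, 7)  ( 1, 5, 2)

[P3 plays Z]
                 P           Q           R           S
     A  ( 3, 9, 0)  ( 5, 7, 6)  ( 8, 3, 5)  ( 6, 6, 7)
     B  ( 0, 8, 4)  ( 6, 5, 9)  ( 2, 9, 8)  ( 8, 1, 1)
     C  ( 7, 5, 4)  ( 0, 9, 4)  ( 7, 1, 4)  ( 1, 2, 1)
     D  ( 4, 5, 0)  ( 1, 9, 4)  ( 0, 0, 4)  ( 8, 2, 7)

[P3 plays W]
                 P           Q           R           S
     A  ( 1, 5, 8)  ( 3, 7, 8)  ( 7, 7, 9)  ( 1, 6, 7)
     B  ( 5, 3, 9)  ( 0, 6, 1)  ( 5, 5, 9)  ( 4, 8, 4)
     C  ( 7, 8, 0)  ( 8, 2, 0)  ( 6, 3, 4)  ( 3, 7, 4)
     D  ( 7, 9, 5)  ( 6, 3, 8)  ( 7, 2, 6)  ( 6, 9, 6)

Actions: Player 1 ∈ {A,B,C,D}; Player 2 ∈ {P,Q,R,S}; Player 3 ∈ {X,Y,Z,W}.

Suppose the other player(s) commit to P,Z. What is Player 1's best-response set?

BR_1 = {C}

u_1(A vs P,Z) = 3
u_1(B vs P,Z) = 0
u_1(C vs P,Z) = 7
u_1(D vs P,Z) = 4
max payoff 7 at {C}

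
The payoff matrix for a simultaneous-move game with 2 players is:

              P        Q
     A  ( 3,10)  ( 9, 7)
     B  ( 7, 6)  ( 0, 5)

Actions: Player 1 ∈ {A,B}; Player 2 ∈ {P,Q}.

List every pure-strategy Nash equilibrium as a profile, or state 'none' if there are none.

Nash profiles: (B,P)

(A,P): not NE [P1→B gives 7>3]
(A,Q): not NE [P2→P gives 10>7]
(B,P): NE
(B,Q): not NE [P1→A gives 9>0; P2→P gives 6>5]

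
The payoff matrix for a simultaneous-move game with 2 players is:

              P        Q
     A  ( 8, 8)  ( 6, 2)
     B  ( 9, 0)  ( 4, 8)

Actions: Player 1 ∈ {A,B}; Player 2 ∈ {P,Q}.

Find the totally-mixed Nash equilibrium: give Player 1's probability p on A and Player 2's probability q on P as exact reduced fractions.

P1 indiff ⇒ q·8+(1-q)·6 = q·9+(1-q)·4 ⇒ q(-1) = (1-q)(-2) ⇒ q = 2/3
P2 indiff ⇒ p·8+(1-p)·0 = p·2+(1-p)·8 ⇒ p(6) = (1-p)(8) ⇒ p = 4/7

P1 mixes 4/7 on A; P2 mixes 2/3 on P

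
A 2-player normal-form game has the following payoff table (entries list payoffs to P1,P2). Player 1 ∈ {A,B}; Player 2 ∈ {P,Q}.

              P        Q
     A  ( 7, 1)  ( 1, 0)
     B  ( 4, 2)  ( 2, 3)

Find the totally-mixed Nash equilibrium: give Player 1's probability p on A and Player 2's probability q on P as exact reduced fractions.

(p,q) = (1/2, 1/4)

P1 indiff ⇒ q·7+(1-q)·1 = q·4+(1-q)·2 ⇒ q(3) = (1-q)(1) ⇒ q = 1/4
P2 indiff ⇒ p·1+(1-p)·2 = p·0+(1-p)·3 ⇒ p(1) = (1-p)(1) ⇒ p = 1/2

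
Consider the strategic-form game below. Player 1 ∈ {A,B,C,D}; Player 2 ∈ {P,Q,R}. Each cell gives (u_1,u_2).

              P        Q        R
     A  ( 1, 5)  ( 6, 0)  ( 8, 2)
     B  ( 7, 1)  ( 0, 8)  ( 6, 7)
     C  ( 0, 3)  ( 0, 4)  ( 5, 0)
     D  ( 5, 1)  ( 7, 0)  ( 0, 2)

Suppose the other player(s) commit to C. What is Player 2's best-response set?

u_2(P vs C) = 3
u_2(Q vs C) = 4
u_2(R vs C) = 0
max payoff 4 at {Q}

P2 best: {Q}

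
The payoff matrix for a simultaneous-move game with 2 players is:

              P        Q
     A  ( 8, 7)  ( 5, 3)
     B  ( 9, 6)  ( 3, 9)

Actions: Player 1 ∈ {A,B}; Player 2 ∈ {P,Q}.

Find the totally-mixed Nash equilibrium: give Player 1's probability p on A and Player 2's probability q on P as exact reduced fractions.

P1 indiff ⇒ q·8+(1-q)·5 = q·9+(1-q)·3 ⇒ q(-1) = (1-q)(-2) ⇒ q = 2/3
P2 indiff ⇒ p·7+(1-p)·6 = p·3+(1-p)·9 ⇒ p(4) = (1-p)(3) ⇒ p = 3/7

p=3/7, q=2/3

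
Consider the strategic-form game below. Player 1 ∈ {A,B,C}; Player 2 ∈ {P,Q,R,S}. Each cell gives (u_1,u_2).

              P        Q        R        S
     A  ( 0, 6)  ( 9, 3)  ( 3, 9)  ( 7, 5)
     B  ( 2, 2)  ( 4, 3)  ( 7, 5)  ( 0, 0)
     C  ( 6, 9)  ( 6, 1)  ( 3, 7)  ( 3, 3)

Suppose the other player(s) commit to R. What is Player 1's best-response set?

u_1(A vs R) = 3
u_1(B vs R) = 7
u_1(C vs R) = 3
max payoff 7 at {B}

P1 best: {B}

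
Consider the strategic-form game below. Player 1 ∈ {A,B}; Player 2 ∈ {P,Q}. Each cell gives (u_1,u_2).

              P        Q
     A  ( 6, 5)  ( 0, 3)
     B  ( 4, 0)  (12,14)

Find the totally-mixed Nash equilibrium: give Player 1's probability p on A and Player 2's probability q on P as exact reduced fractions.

(p,q) = (7/8, 6/7)

P1 indiff ⇒ q·6+(1-q)·0 = q·4+(1-q)·12 ⇒ q(2) = (1-q)(12) ⇒ q = 6/7
P2 indiff ⇒ p·5+(1-p)·0 = p·3+(1-p)·14 ⇒ p(2) = (1-p)(14) ⇒ p = 7/8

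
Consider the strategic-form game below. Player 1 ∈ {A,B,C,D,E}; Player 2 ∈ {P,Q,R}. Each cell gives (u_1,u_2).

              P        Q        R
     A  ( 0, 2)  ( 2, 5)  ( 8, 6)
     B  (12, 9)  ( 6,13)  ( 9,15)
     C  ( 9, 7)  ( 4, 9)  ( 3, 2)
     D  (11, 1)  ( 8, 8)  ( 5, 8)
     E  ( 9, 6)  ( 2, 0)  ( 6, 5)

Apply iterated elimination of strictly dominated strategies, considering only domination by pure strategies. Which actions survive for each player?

Remaining: P1:{B,D} P2:{Q,R}

P1 drop A (B beats it: P:12>0 Q:6>2 R:9>8)
P1 drop C (B beats it: P:12>9 Q:6>4 R:9>3)
P1 drop E (B beats it: P:12>9 Q:6>2 R:9>6)
P2 drop P (Q beats it: B:13>9 D:8>1)
P1→{B,D} P2→{Q,R}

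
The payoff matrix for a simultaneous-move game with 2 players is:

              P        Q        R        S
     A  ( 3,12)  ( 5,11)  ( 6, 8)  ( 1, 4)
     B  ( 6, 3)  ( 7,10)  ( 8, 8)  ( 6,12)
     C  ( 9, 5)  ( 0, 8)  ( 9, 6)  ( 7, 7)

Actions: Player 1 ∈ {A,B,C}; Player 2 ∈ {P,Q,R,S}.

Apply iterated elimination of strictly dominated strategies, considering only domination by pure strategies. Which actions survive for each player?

IESDS → P1:{B,C} P2:{Q,S}

P1 drop A (B beats it: P:6>3 Q:7>5 R:8>6 S:6>1)
P2 drop P (Q beats it: B:10>3 C:8>5)
P2 drop R (Q beats it: B:10>8 C:8>6)
P1→{B,C} P2→{Q,S}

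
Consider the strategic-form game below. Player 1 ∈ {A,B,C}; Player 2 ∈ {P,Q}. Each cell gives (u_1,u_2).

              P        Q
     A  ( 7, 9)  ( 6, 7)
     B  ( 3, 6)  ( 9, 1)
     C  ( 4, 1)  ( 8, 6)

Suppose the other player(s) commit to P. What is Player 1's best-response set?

u_1(A vs P) = 7
u_1(B vs P) = 3
u_1(C vs P) = 4
max payoff 7 at {A}

BR_1 = {A}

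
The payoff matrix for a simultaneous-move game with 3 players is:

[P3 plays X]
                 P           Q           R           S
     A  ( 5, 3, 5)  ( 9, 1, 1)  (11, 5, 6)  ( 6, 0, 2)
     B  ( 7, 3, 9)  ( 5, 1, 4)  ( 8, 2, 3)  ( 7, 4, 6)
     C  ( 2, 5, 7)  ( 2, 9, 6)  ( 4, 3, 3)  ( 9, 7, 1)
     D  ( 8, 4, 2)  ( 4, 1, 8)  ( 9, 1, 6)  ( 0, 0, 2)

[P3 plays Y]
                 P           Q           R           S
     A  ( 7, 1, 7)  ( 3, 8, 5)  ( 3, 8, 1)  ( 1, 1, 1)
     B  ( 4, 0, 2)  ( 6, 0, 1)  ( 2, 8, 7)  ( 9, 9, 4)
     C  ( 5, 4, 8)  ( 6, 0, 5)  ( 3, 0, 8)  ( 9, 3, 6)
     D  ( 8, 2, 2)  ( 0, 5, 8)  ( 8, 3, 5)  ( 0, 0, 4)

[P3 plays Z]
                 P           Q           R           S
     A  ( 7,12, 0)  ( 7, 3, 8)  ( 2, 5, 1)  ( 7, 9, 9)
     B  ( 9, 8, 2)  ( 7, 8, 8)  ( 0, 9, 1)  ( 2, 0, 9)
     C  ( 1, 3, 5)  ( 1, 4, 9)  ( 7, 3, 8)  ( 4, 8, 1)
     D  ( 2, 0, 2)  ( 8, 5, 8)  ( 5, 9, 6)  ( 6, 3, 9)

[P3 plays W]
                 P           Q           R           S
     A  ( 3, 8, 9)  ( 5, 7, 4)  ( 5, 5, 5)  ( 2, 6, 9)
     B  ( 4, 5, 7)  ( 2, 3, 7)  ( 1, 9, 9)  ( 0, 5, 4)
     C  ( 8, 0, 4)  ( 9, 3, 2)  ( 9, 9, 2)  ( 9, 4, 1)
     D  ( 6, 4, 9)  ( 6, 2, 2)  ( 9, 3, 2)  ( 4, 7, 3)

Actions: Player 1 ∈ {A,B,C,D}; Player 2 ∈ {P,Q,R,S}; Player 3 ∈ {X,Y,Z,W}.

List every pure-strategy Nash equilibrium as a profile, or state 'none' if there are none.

(A,P,X): not NE [P1→D gives 8>5; P2→R gives 5>3; P3→W gives 9>5]
(A,P,Y): not NE [P1→D gives 8>7; P2→R gives 8>1; P3→W gives 9>7]
(A,P,Z): not NE [P1→B gives 9>7; P3→W gives 9>0]
(A,P,W): not NE [P1→C gives 8>3]
(A,Q,X): not NE [P2→R gives 5>1; P3→Z gives 8>1]
(A,Q,Y): not NE [P1→C gives 6>3; P3→Z gives 8>5]
(A,Q,Z): not NE [P1→D gives 8>7; P2→P gives 12>3]
(A,Q,W): not NE [P1→C gives 9>5; P2→P gives 8>7; P3→Z gives 8>4]
(A,R,X): NE
(A,R,Y): not NE [P1→D gives 8>3; P3→X gives 6>1]
(A,R,Z): not NE [P1→C gives 7>2; P2→P gives 12>5; P3→X gives 6>1]
(A,R,W): not NE [P1→D gives 9>5; P2→P gives 8>5; P3→X gives 6>5]
(A,S,X): not NE [P1→C gives 9>6; P2→R gives 5>0; P3→W gives 9>2]
(A,S,Y): not NE [P1→C gives 9>1; P2→R gives 8>1; P3→W gives 9>1]
(A,S,Z): not NE [P2→P gives 12>9]
(A,S,W): not NE [P1→C gives 9>2; P2→P gives 8>6]
(B,P,X): not NE [P1→D gives 8>7; P2→S gives 4>3]
(B,P,Y): not NE [P1→D gives 8>4; P2→S gives 9>0; P3→X gives 9>2]
(B,P,Z): not NE [P2→R gives 9>8; P3→X gives 9>2]
(B,P,W): not NE [P1→C gives 8>4; P2→R gives 9>5; P3→X gives 9>7]
(B,Q,X): not NE [P1→A gives 9>5; P2→S gives 4>1; P3→Z gives 8>4]
(B,Q,Y): not NE [P2→S gives 9>0; P3→Z gives 8>1]
(B,Q,Z): not NE [P1→D gives 8>7; P2→R gives 9>8]
(B,Q,W): not NE [P1→C gives 9>2; P2→R gives 9>3; P3→Z gives 8>7]
(B,R,X): not NE [P1→A gives 11>8; P2→S gives 4>2; P3→W gives 9>3]
(B,R,Y): not NE [P1→D gives 8>2; P2→S gives 9>8; P3→W gives 9>7]
(B,R,Z): not NE [P1→C gives 7>0; P3→W gives 9>1]
(B,R,W): not NE [P1→D gives 9>1]
(B,S,X): not NE [P1→C gives 9>7; P3→Z gives 9>6]
(B,S,Y): not NE [P3→Z gives 9>4]
(B,S,Z): not NE [P1→A gives 7>2; P2→R gives 9>0]
(B,S,W): not NE [P1→C gives 9>0; P2→R gives 9>5; P3→Z gives 9>4]
(C,P,X): not NE [P1→D gives 8>2; P2→Q gives 9>5; P3→Y gives 8>7]
(C,P,Y): not NE [P1→D gives 8>5]
(C,P,Z): not NE [P1→B gives 9>1; P2→S gives 8>3; P3→Y gives 8>5]
(C,P,W): not NE [P2→R gives 9>0; P3→Y gives 8>4]
(C,Q,X): not NE [P1→A gives 9>2; P3→Z gives 9>6]
(C,Q,Y): not NE [P2→P gives 4>0; P3→Z gives 9>5]
(C,Q,Z): not NE [P1→D gives 8>1; P2→S gives 8>4]
(C,Q,W): not NE [P2→R gives 9>3; P3→Z gives 9>2]
(C,R,X): not NE [P1→A gives 11>4; P2→Q gives 9>3; P3→Z gives 8>3]
(C,R,Y): not NE [P1→D gives 8>3; P2→P gives 4>0]
(C,R,Z): not NE [P2→S gives 8>3]
(C,R,W): not NE [P3→Z gives 8>2]
(C,S,X): not NE [P2→Q gives 9>7; P3→Y gives 6>1]
(C,S,Y): not NE [P2→P gives 4>3]
(C,S,Z): not NE [P1→A gives 7>4; P3→Y gives 6>1]
(C,S,W): not NE [P2→R gives 9>4; P3→Y gives 6>1]
(D,P,X): not NE [P3→W gives 9>2]
(D,P,Y): not NE [P2→Q gives 5>2; P3→W gives 9>2]
(D,P,Z): not NE [P1→B gives 9>2; P2→R gives 9>0; P3→W gives 9>2]
(D,P,W): not NE [P1→C gives 8>6; P2→S gives 7>4]
(D,Q,X): not NE [P1→A gives 9>4; P2→P gives 4>1]
(D,Q,Y): not NE [P1→C gives 6>0]
(D,Q,Z): not NE [P2→R gives 9>5]
(D,Q,W): not NE [P1→C gives 9>6; P2→S gives 7>2; P3→Z gives 8>2]
(D,R,X): not NE [P1→A gives 11>9; P2→P gives 4>1]
(D,R,Y): not NE [P2→Q gives 5>3; P3→Z gives 6>5]
(D,R,Z): not NE [P1→C gives 7>5]
(D,R,W): not NE [P2→S gives 7>3; P3→Z gives 6>2]
(D,S,X): not NE [P1→C gives 9>0; P2→P gives 4>0; P3→Z gives 9>2]
(D,S,Y): not NE [P1→C gives 9>0; P2→Q gives 5>0; P3→Z gives 9>4]
(D,S,Z): not NE [P1→A gives 7>6; P2→R gives 9>3]
(D,S,W): not NE [P1→C gives 9>4; P3→Z gives 9>3]

NE set: (A,R,X)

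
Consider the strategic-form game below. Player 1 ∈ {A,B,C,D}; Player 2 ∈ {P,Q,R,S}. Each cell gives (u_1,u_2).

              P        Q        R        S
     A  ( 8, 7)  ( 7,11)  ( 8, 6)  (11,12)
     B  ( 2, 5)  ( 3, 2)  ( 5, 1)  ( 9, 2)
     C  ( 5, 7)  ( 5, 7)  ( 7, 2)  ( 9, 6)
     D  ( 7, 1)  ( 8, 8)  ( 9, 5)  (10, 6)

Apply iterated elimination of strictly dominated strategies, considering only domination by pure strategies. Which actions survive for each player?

P1 drop B (A beats it: P:8>2 Q:7>3 R:8>5 S:11>9)
P1 drop C (A beats it: P:8>5 Q:7>5 R:8>7 S:11>9)
P2 drop P (Q beats it: A:11>7 D:8>1)
P2 drop R (Q beats it: A:11>6 D:8>5)
P1→{A,D} P2→{Q,S}

Remaining: P1:{A,D} P2:{Q,S}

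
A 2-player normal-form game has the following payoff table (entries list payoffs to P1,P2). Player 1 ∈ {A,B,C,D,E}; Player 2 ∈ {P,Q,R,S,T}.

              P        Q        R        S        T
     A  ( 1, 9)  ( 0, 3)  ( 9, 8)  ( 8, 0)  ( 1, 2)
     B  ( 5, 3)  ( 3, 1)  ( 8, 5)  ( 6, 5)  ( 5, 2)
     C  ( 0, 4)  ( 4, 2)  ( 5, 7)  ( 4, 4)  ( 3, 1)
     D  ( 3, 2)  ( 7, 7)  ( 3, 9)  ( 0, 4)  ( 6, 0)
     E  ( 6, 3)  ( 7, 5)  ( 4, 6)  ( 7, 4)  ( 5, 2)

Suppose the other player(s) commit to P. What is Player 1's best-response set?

u_1(A vs P) = 1
u_1(B vs P) = 5
u_1(C vs P) = 0
u_1(D vs P) = 3
u_1(E vs P) = 6
max payoff 6 at {E}

P1 best: {E}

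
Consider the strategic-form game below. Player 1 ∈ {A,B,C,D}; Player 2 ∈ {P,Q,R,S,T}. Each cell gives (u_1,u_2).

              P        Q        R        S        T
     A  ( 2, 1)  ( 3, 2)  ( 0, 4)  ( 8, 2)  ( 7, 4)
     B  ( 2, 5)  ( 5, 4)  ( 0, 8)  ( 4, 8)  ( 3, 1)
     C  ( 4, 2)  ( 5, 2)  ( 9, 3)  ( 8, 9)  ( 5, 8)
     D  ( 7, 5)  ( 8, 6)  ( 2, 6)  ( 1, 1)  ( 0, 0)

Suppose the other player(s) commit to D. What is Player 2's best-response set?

BR_2 = {Q,R}

u_2(P vs D) = 5
u_2(Q vs D) = 6
u_2(R vs D) = 6
u_2(S vs D) = 1
u_2(T vs D) = 0
max payoff 6 at {Q,R}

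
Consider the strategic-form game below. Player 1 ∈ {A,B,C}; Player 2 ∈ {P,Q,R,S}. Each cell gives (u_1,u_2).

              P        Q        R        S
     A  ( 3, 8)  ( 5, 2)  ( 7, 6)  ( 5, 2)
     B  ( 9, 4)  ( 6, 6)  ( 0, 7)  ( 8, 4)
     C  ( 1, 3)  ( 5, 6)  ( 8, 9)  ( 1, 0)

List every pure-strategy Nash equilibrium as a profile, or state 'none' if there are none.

PSNE = {(C,R)}

(A,P): not NE [P1→B gives 9>3]
(A,Q): not NE [P1→B gives 6>5; P2→P gives 8>2]
(A,R): not NE [P1→C gives 8>7; P2→P gives 8>6]
(A,S): not NE [P1→B gives 8>5; P2→P gives 8>2]
(B,P): not NE [P2→R gives 7>4]
(B,Q): not NE [P2→R gives 7>6]
(B,R): not NE [P1→C gives 8>0]
(B,S): not NE [P2→R gives 7>4]
(C,P): not NE [P1→B gives 9>1; P2→R gives 9>3]
(C,Q): not NE [P1→B gives 6>5; P2→R gives 9>6]
(C,R): NE
(C,S): not NE [P1→B gives 8>1; P2→R gives 9>0]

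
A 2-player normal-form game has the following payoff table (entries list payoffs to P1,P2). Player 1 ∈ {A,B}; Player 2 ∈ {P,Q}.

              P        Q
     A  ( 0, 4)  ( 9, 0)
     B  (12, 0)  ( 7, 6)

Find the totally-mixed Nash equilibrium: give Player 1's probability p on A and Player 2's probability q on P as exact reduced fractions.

P1 indiff ⇒ q·0+(1-q)·9 = q·12+(1-q)·7 ⇒ q(-12) = (1-q)(-2) ⇒ q = 1/7
P2 indiff ⇒ p·4+(1-p)·0 = p·0+(1-p)·6 ⇒ p(4) = (1-p)(6) ⇒ p = 3/5

P1 mixes 3/5 on A; P2 mixes 1/7 on P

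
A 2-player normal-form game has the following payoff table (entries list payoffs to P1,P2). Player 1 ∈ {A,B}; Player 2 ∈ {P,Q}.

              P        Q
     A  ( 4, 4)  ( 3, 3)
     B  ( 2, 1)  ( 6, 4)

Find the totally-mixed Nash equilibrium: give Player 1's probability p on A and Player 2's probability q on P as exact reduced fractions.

P1 mixes 3/4 on A; P2 mixes 3/5 on P

P1 indiff ⇒ q·4+(1-q)·3 = q·2+(1-q)·6 ⇒ q(2) = (1-q)(3) ⇒ q = 3/5
P2 indiff ⇒ p·4+(1-p)·1 = p·3+(1-p)·4 ⇒ p(1) = (1-p)(3) ⇒ p = 3/4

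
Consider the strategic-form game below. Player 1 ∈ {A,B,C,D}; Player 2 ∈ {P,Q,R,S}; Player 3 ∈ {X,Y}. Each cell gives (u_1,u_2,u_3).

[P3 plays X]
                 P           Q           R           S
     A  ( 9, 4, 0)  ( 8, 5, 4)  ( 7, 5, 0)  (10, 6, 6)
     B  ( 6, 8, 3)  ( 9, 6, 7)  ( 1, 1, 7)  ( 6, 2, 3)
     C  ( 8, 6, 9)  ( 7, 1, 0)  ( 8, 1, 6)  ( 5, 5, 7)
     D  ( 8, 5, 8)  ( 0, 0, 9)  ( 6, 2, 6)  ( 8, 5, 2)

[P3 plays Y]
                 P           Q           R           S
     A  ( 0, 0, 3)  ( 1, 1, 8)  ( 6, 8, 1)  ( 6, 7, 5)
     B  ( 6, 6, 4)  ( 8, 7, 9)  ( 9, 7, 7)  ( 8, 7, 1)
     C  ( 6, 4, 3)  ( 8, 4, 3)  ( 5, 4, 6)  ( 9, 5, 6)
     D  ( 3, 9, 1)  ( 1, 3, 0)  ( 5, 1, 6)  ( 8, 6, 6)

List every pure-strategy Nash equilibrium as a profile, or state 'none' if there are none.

NE set: (A,S,X), (B,Q,Y), (B,R,Y)

(A,P,X): not NE [P2→S gives 6>4; P3→Y gives 3>0]
(A,P,Y): not NE [P1→C gives 6>0; P2→R gives 8>0]
(A,Q,X): not NE [P1→B gives 9>8; P2→S gives 6>5; P3→Y gives 8>4]
(A,Q,Y): not NE [P1→C gives 8>1; P2→R gives 8>1]
(A,R,X): not NE [P1→C gives 8>7; P2→S gives 6>5; P3→Y gives 1>0]
(A,R,Y): not NE [P1→B gives 9>6]
(A,S,X): NE
(A,S,Y): not NE [P1→C gives 9>6; P2→R gives 8>7; P3→X gives 6>5]
(B,P,X): not NE [P1→A gives 9>6; P3→Y gives 4>3]
(B,P,Y): not NE [P2→S gives 7>6]
(B,Q,X): not NE [P2→P gives 8>6; P3→Y gives 9>7]
(B,Q,Y): NE
(B,R,X): not NE [P1→C gives 8>1; P2→P gives 8>1]
(B,R,Y): NE
(B,S,X): not NE [P1→A gives 10>6; P2→P gives 8>2]
(B,S,Y): not NE [P1→C gives 9>8; P3→X gives 3>1]
(C,P,X): not NE [P1→A gives 9>8]
(C,P,Y): not NE [P2→S gives 5>4; P3→X gives 9>3]
(C,Q,X): not NE [P1→B gives 9>7; P2→P gives 6>1; P3→Y gives 3>0]
(C,Q,Y): not NE [P2→S gives 5>4]
(C,R,X): not NE [P2→P gives 6>1]
(C,R,Y): not NE [P1→B gives 9>5; P2→S gives 5>4]
(C,S,X): not NE [P1→A gives 10>5; P2→P gives 6>5]
(C,S,Y): not NE [P3→X gives 7>6]
(D,P,X): not NE [P1→A gives 9>8]
(D,P,Y): not NE [P1→C gives 6>3; P3→X gives 8>1]
(D,Q,X): not NE [P1→B gives 9>0; P2→S gives 5>0]
(D,Q,Y): not NE [P1→C gives 8>1; P2→P gives 9>3; P3→X gives 9>0]
(D,R,X): not NE [P1→C gives 8>6; P2→S gives 5>2]
(D,R,Y): not NE [P1→B gives 9>5; P2→P gives 9>1]
(D,S,X): not NE [P1→A gives 10>8; P3→Y gives 6>2]
(D,S,Y): not NE [P1→C gives 9>8; P2→P gives 9>6]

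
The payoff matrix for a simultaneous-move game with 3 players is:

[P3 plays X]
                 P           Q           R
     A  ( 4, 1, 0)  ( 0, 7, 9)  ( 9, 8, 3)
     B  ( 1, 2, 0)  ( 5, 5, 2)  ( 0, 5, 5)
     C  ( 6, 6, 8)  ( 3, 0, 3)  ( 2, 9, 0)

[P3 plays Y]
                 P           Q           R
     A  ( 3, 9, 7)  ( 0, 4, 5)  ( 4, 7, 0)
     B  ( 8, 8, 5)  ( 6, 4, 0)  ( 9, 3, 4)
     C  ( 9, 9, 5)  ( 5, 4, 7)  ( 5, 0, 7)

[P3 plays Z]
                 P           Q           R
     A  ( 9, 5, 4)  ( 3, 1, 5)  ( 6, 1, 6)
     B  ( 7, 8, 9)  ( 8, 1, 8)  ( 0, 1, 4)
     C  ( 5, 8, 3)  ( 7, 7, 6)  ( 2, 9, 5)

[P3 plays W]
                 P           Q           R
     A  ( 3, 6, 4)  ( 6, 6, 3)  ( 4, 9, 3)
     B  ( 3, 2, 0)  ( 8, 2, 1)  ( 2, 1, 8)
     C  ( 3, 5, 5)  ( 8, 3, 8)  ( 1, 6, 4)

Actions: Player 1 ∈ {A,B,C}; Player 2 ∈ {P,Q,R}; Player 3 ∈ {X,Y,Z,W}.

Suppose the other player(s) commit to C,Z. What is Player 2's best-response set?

P2 best: {R}

u_2(P vs C,Z) = 8
u_2(Q vs C,Z) = 7
u_2(R vs C,Z) = 9
max payoff 9 at {R}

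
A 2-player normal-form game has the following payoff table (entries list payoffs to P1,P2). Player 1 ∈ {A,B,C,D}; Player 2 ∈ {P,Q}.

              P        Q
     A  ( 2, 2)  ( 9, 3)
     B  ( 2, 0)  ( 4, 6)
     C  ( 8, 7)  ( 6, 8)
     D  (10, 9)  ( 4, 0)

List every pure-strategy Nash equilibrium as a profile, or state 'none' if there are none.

(A,P): not NE [P1→D gives 10>2; P2→Q gives 3>2]
(A,Q): NE
(B,P): not NE [P1→D gives 10>2; P2→Q gives 6>0]
(B,Q): not NE [P1→A gives 9>4]
(C,P): not NE [P1→D gives 10>8; P2→Q gives 8>7]
(C,Q): not NE [P1→A gives 9>6]
(D,P): NE
(D,Q): not NE [P1→A gives 9>4; P2→P gives 9>0]

NE set: (A,Q), (D,P)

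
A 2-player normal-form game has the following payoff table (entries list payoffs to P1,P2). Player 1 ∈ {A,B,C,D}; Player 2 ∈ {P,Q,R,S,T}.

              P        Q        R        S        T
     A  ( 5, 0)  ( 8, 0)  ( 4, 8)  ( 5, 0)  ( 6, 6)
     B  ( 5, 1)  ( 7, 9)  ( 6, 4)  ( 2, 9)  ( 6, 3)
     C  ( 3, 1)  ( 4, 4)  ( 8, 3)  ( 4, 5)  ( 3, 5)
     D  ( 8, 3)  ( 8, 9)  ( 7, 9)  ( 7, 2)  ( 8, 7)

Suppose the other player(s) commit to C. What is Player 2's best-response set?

u_2(P vs C) = 1
u_2(Q vs C) = 4
u_2(R vs C) = 3
u_2(S vs C) = 5
u_2(T vs C) = 5
max payoff 5 at {S,T}

argmax u_2 = {S,T}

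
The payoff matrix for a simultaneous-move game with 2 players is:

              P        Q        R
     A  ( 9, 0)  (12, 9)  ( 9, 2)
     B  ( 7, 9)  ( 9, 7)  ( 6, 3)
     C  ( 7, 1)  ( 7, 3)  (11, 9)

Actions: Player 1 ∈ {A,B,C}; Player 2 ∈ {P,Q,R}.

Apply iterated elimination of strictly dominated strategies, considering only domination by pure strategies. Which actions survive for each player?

IESDS → P1:{A,C} P2:{Q,R}

P1 drop B (A beats it: P:9>7 Q:12>9 R:9>6)
P2 drop P (Q beats it: A:9>0 C:3>1)
P1→{A,C} P2→{Q,R}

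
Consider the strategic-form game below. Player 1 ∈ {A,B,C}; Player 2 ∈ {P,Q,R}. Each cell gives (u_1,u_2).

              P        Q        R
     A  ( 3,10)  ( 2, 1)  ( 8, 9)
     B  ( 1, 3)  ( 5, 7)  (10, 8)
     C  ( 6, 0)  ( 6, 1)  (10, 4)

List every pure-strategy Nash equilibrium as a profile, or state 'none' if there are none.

Nash profiles: (B,R), (C,R)

(A,P): not NE [P1→C gives 6>3]
(A,Q): not NE [P1→C gives 6>2; P2→P gives 10>1]
(A,R): not NE [P1→C gives 10>8; P2→P gives 10>9]
(B,P): not NE [P1→C gives 6>1; P2→R gives 8>3]
(B,Q): not NE [P1→C gives 6>5; P2→R gives 8>7]
(B,R): NE
(C,P): not NE [P2→R gives 4>0]
(C,Q): not NE [P2→R gives 4>1]
(C,R): NE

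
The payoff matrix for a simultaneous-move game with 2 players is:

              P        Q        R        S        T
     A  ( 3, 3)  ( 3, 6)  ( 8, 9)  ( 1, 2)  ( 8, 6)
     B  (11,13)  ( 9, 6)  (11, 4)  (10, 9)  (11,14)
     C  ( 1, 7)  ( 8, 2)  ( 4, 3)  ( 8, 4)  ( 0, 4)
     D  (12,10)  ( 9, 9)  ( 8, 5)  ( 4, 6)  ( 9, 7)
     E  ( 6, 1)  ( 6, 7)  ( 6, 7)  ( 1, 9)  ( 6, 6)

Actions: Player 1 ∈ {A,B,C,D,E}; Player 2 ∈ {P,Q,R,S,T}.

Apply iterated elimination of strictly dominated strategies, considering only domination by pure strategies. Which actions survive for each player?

IESDS → P1:{B,D} P2:{P,T}

P1 drop A (B beats it: P:11>3 Q:9>3 R:11>8 S:10>1 T:11>8)
P1 drop C (B beats it: P:11>1 Q:9>8 R:11>4 S:10>8 T:11>0)
P1 drop E (B beats it: P:11>6 Q:9>6 R:11>6 S:10>1 T:11>6)
P2 drop Q (P beats it: B:13>6 D:10>9)
P2 drop R (P beats it: B:13>4 D:10>5)
P2 drop S (P beats it: B:13>9 D:10>6)
P1→{B,D} P2→{P,T}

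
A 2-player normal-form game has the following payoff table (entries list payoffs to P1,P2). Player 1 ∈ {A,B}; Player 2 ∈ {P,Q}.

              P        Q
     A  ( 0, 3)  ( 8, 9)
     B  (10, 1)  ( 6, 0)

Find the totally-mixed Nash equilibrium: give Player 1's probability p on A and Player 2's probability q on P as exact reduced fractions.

P1 indiff ⇒ q·0+(1-q)·8 = q·10+(1-q)·6 ⇒ q(-10) = (1-q)(-2) ⇒ q = 1/6
P2 indiff ⇒ p·3+(1-p)·1 = p·9+(1-p)·0 ⇒ p(-6) = (1-p)(-1) ⇒ p = 1/7

P1 mixes 1/7 on A; P2 mixes 1/6 on P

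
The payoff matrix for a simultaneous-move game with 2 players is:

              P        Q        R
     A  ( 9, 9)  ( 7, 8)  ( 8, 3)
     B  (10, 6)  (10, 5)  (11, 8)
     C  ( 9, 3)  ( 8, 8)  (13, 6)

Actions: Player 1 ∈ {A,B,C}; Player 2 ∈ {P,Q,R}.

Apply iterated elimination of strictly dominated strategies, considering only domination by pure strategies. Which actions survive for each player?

Remaining: P1:{B,C} P2:{Q,R}

P1 drop A (B beats it: P:10>9 Q:10>7 R:11>8)
P2 drop P (R beats it: B:8>6 C:6>3)
P1→{B,C} P2→{Q,R}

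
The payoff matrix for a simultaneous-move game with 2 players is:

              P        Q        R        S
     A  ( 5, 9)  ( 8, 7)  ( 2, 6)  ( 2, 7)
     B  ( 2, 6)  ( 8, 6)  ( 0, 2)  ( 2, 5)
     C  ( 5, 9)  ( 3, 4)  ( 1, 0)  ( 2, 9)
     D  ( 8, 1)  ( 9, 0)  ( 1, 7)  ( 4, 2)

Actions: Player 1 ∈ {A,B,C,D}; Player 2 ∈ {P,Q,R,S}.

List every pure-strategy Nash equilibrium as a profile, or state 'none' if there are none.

(A,P): not NE [P1→D gives 8>5]
(A,Q): not NE [P1→D gives 9>8; P2→P gives 9>7]
(A,R): not NE [P2→P gives 9>6]
(A,S): not NE [P1→D gives 4>2; P2→P gives 9>7]
(B,P): not NE [P1→D gives 8>2]
(B,Q): not NE [P1→D gives 9>8]
(B,R): not NE [P1→A gives 2>0; P2→Q gives 6>2]
(B,S): not NE [P1→D gives 4>2; P2→Q gives 6>5]
(C,P): not NE [P1→D gives 8>5]
(C,Q): not NE [P1→D gives 9>3; P2→S gives 9>4]
(C,R): not NE [P1→A gives 2>1; P2→S gives 9>0]
(C,S): not NE [P1→D gives 4>2]
(D,P): not NE [P2→R gives 7>1]
(D,Q): not NE [P2→R gives 7>0]
(D,R): not NE [P1→A gives 2>1]
(D,S): not NE [P2→R gives 7>2]

Equilibria: none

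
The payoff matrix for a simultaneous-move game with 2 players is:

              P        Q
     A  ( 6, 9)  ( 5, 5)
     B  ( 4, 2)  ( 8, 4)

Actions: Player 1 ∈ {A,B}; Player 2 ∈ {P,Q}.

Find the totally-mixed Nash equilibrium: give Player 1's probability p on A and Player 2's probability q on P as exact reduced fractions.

P1 indiff ⇒ q·6+(1-q)·5 = q·4+(1-q)·8 ⇒ q(2) = (1-q)(3) ⇒ q = 3/5
P2 indiff ⇒ p·9+(1-p)·2 = p·5+(1-p)·4 ⇒ p(4) = (1-p)(2) ⇒ p = 1/3

(p,q) = (1/3, 3/5)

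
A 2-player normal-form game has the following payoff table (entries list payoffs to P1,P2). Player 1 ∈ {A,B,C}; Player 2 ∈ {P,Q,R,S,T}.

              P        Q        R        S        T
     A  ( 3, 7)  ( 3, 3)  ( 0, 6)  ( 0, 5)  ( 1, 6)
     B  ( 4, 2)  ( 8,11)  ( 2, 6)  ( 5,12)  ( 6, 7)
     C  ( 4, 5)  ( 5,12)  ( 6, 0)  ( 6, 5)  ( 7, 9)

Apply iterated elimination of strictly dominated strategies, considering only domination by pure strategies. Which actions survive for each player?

P1 drop A (B beats it: P:4>3 Q:8>3 R:2>0 S:5>0 T:6>1)
P2 drop P (Q beats it: B:11>2 C:12>5)
P2 drop R (Q beats it: B:11>6 C:12>0)
P2 drop T (Q beats it: B:11>7 C:12>9)
P1→{B,C} P2→{Q,S}

Survivors P1:{B,C} P2:{Q,S}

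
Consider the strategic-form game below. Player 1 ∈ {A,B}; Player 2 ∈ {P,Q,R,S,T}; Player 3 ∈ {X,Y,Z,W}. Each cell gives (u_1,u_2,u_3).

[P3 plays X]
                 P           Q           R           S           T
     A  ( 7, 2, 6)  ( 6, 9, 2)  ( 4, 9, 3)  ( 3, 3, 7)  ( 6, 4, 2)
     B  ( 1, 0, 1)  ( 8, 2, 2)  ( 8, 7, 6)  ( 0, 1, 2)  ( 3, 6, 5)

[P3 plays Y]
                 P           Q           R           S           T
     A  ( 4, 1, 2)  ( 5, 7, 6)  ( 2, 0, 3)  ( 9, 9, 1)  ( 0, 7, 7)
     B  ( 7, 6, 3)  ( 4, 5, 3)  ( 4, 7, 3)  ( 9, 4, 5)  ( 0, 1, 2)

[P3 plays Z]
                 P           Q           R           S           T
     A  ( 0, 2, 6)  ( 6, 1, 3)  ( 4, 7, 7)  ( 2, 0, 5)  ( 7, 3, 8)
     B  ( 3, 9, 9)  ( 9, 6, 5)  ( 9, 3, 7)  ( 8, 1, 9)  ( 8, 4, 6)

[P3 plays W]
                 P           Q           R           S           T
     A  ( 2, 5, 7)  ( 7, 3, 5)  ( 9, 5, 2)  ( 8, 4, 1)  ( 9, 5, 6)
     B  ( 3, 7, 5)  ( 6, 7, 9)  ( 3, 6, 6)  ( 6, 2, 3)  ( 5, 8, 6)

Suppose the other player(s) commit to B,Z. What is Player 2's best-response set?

u_2(P vs B,Z) = 9
u_2(Q vs B,Z) = 6
u_2(R vs B,Z) = 3
u_2(S vs B,Z) = 1
u_2(T vs B,Z) = 4
max payoff 9 at {P}

BR_2 = {P}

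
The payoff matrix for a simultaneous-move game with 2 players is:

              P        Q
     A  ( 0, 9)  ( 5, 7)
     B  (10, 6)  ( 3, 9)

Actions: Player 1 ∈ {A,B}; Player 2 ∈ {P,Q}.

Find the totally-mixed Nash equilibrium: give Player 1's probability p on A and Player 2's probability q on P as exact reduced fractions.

P1 indiff ⇒ q·0+(1-q)·5 = q·10+(1-q)·3 ⇒ q(-10) = (1-q)(-2) ⇒ q = 1/6
P2 indiff ⇒ p·9+(1-p)·6 = p·7+(1-p)·9 ⇒ p(2) = (1-p)(3) ⇒ p = 3/5

p=3/5, q=1/6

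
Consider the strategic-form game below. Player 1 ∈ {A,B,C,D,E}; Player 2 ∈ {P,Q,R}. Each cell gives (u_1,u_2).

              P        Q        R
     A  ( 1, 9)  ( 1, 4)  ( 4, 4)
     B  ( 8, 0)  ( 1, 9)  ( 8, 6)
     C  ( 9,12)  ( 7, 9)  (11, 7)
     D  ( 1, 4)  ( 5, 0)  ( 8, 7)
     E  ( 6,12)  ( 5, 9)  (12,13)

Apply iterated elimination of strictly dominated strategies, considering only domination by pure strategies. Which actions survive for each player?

P1 drop A (C beats it: P:9>1 Q:7>1 R:11>4)
P1 drop B (C beats it: P:9>8 Q:7>1 R:11>8)
P1 drop D (C beats it: P:9>1 Q:7>5 R:11>8)
P2 drop Q (P beats it: C:12>9 E:12>9)
P1→{C,E} P2→{P,R}

IESDS → P1:{C,E} P2:{P,R}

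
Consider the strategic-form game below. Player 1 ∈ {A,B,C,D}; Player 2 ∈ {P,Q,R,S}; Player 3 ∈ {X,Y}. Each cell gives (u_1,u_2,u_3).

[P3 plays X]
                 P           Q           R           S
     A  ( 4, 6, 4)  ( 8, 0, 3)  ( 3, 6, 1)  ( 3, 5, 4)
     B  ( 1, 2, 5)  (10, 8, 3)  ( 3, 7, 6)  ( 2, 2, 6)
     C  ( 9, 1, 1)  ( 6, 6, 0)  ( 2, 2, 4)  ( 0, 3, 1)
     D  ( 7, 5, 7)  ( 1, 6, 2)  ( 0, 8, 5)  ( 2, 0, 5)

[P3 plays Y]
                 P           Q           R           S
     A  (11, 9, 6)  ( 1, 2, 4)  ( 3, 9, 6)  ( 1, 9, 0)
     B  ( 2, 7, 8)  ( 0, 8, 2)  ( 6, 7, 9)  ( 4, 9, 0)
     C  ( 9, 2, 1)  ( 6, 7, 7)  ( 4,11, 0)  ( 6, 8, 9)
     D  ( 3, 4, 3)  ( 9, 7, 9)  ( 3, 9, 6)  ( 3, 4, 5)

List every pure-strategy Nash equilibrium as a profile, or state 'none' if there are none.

(A,P,X): not NE [P1→C gives 9>4; P3→Y gives 6>4]
(A,P,Y): NE
(A,Q,X): not NE [P1→B gives 10>8; P2→R gives 6>0; P3→Y gives 4>3]
(A,Q,Y): not NE [P1→D gives 9>1; P2→S gives 9>2]
(A,R,X): not NE [P3→Y gives 6>1]
(A,R,Y): not NE [P1→B gives 6>3]
(A,S,X): not NE [P2→R gives 6>5]
(A,S,Y): not NE [P1→C gives 6>1; P3→X gives 4>0]
(B,P,X): not NE [P1→C gives 9>1; P2→Q gives 8>2; P3→Y gives 8>5]
(B,P,Y): not NE [P1→A gives 11>2; P2→S gives 9>7]
(B,Q,X): NE
(B,Q,Y): not NE [P1→D gives 9>0; P2→S gives 9>8; P3→X gives 3>2]
(B,R,X): not NE [P2→Q gives 8>7; P3→Y gives 9>6]
(B,R,Y): not NE [P2→S gives 9>7]
(B,S,X): not NE [P1→A gives 3>2; P2→Q gives 8>2]
(B,S,Y): not NE [P1→C gives 6>4; P3→X gives 6>0]
(C,P,X): not NE [P2→Q gives 6>1]
(C,P,Y): not NE [P1→A gives 11>9; P2→R gives 11>2]
(C,Q,X): not NE [P1→B gives 10>6; P3→Y gives 7>0]
(C,Q,Y): not NE [P1→D gives 9>6; P2→R gives 11>7]
(C,R,X): not NE [P1→B gives 3>2; P2→Q gives 6>2]
(C,R,Y): not NE [P1→B gives 6>4; P3→X gives 4>0]
(C,S,X): not NE [P1→A gives 3>0; P2→Q gives 6>3; P3→Y gives 9>1]
(C,S,Y): not NE [P2→R gives 11>8]
(D,P,X): not NE [P1→C gives 9>7; P2→R gives 8>5]
(D,P,Y): not NE [P1→A gives 11>3; P2→R gives 9>4; P3→X gives 7>3]
(D,Q,X): not NE [P1→B gives 10>1; P2→R gives 8>6; P3→Y gives 9>2]
(D,Q,Y): not NE [P2→R gives 9>7]
(D,R,X): not NE [P1→B gives 3>0; P3→Y gives 6>5]
(D,R,Y): not NE [P1→B gives 6>3]
(D,S,X): not NE [P1→A gives 3>2; P2→R gives 8>0]
(D,S,Y): not NE [P1→C gives 6>3; P2→R gives 9>4]

NE set: (A,P,Y), (B,Q,X)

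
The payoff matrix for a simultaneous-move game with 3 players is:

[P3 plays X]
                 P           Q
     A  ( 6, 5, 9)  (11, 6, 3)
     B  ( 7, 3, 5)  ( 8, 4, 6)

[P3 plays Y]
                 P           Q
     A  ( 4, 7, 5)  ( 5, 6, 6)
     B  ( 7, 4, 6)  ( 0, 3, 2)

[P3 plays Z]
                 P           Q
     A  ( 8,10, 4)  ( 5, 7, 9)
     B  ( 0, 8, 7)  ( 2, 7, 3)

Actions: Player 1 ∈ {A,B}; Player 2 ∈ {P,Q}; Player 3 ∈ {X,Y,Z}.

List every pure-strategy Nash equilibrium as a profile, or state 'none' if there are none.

No pure NE.

(A,P,X): not NE [P1→B gives 7>6; P2→Q gives 6>5]
(A,P,Y): not NE [P1→B gives 7>4; P3→X gives 9>5]
(A,P,Z): not NE [P3→X gives 9>4]
(A,Q,X): not NE [P3→Z gives 9>3]
(A,Q,Y): not NE [P2→P gives 7>6; P3→Z gives 9>6]
(A,Q,Z): not NE [P2→P gives 10>7]
(B,P,X): not NE [P2→Q gives 4>3; P3→Z gives 7>5]
(B,P,Y): not NE [P3→Z gives 7>6]
(B,P,Z): not NE [P1→A gives 8>0]
(B,Q,X): not NE [P1→A gives 11>8]
(B,Q,Y): not NE [P1→A gives 5>0; P2→P gives 4>3; P3→X gives 6>2]
(B,Q,Z): not NE [P1→A gives 5>2; P2→P gives 8>7; P3→X gives 6>3]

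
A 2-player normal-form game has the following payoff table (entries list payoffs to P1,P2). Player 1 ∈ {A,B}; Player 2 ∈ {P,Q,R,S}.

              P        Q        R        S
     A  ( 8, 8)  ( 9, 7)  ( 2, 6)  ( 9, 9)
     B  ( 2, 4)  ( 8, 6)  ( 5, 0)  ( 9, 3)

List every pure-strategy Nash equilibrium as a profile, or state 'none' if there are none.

(A,P): not NE [P2→S gives 9>8]
(A,Q): not NE [P2→S gives 9>7]
(A,R): not NE [P1→B gives 5>2; P2→S gives 9>6]
(A,S): NE
(B,P): not NE [P1→A gives 8>2; P2→Q gives 6>4]
(B,Q): not NE [P1→A gives 9>8]
(B,R): not NE [P2→Q gives 6>0]
(B,S): not NE [P2→Q gives 6>3]

Nash profiles: (A,S)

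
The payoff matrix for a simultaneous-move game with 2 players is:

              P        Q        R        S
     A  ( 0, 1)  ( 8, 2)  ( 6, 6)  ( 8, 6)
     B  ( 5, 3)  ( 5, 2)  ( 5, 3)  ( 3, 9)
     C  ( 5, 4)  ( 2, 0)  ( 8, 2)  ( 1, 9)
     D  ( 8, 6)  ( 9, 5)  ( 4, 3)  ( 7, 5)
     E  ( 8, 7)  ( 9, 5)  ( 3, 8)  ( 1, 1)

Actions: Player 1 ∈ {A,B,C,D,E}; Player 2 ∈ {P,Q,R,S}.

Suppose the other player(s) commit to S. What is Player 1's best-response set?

u_1(A vs S) = 8
u_1(B vs S) = 3
u_1(C vs S) = 1
u_1(D vs S) = 7
u_1(E vs S) = 1
max payoff 8 at {A}

P1 best: {A}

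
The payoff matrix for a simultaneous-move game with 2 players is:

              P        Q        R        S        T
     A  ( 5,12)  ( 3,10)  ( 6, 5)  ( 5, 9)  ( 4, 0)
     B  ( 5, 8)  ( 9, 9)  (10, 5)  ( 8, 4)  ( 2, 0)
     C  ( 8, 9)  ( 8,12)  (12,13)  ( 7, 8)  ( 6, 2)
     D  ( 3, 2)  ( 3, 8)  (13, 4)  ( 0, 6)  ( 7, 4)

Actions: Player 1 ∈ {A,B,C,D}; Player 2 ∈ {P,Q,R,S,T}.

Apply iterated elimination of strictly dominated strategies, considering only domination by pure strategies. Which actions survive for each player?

IESDS → P1:{B,C,D} P2:{Q,R}

P1 drop A (C beats it: P:8>5 Q:8>3 R:12>6 S:7>5 T:6>4)
P2 drop P (Q beats it: B:9>8 C:12>9 D:8>2)
P2 drop S (Q beats it: B:9>4 C:12>8 D:8>6)
P2 drop T (Q beats it: B:9>0 C:12>2 D:8>4)
P1→{B,C,D} P2→{Q,R}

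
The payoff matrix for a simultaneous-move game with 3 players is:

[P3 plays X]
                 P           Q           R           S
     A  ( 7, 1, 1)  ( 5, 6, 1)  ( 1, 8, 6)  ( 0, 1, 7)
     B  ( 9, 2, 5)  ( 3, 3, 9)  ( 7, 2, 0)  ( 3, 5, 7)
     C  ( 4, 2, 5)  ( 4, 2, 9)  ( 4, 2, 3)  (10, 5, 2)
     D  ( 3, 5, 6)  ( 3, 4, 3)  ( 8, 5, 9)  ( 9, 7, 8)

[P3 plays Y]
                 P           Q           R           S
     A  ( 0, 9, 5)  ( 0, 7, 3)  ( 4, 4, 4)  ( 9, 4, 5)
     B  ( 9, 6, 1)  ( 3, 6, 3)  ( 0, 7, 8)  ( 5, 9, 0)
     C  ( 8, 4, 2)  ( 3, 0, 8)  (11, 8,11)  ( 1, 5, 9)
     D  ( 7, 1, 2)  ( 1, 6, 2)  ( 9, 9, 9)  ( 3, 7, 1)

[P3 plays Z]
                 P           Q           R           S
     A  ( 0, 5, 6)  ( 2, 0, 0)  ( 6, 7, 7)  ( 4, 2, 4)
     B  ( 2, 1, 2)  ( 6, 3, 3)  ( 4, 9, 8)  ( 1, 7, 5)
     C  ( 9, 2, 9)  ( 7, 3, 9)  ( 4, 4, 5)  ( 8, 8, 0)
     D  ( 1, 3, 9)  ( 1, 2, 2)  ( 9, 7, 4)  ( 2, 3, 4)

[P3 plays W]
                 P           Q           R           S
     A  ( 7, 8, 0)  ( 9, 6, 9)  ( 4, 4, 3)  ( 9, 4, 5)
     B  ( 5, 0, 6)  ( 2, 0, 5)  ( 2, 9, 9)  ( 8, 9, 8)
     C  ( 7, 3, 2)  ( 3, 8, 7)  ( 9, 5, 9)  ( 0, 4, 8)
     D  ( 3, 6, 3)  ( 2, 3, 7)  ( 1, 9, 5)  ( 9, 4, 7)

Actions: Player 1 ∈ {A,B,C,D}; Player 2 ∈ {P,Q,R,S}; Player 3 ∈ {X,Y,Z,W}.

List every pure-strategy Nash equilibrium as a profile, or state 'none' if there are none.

(A,P,X): not NE [P1→B gives 9>7; P2→R gives 8>1; P3→Z gives 6>1]
(A,P,Y): not NE [P1→B gives 9>0; P3→Z gives 6>5]
(A,P,Z): not NE [P1→C gives 9>0; P2→R gives 7>5]
(A,P,W): not NE [P3→Z gives 6>0]
(A,Q,X): not NE [P2→R gives 8>6; P3→W gives 9>1]
(A,Q,Y): not NE [P1→C gives 3>0; P2→P gives 9>7; P3→W gives 9>3]
(A,Q,Z): not NE [P1→C gives 7>2; P2→R gives 7>0; P3→W gives 9>0]
(A,Q,W): not NE [P2→P gives 8>6]
(A,R,X): not NE [P1→D gives 8>1; P3→Z gives 7>6]
(A,R,Y): not NE [P1→C gives 11>4; P2→P gives 9>4; P3→Z gives 7>4]
(A,R,Z): not NE [P1→D gives 9>6]
(A,R,W): not NE [P1→C gives 9>4; P2→P gives 8>4; P3→Z gives 7>3]
(A,S,X): not NE [P1→C gives 10>0; P2→R gives 8>1]
(A,S,Y): not NE [P2→P gives 9>4; P3→X gives 7>5]
(A,S,Z): not NE [P1→C gives 8>4; P2→R gives 7>2; P3→X gives 7>4]
(A,S,W): not NE [P2→P gives 8>4; P3→X gives 7>5]
(B,P,X): not NE [P2→S gives 5>2; P3→W gives 6>5]
(B,P,Y): not NE [P2→S gives 9>6; P3→W gives 6>1]
(B,P,Z): not NE [P1→C gives 9>2; P2→R gives 9>1; P3→W gives 6>2]
(B,P,W): not NE [P1→C gives 7>5; P2→S gives 9>0]
(B,Q,X): not NE [P1→A gives 5>3; P2→S gives 5>3]
(B,Q,Y): not NE [P2→S gives 9>6; P3→X gives 9>3]
(B,Q,Z): not NE [P1→C gives 7>6; P2→R gives 9>3; P3→X gives 9>3]
(B,Q,W): not NE [P1→A gives 9>2; P2→S gives 9>0; P3→X gives 9>5]
(B,R,X): not NE [P1→D gives 8>7; P2→S gives 5>2; P3→W gives 9>0]
(B,R,Y): not NE [P1→C gives 11>0; P2→S gives 9>7; P3→W gives 9>8]
(B,R,Z): not NE [P1→D gives 9>4; P3→W gives 9>8]
(B,R,W): not NE [P1→C gives 9>2]
(B,S,X): not NE [P1→C gives 10>3; P3→W gives 8>7]
(B,S,Y): not NE [P1→A gives 9>5; P3→W gives 8>0]
(B,S,Z): not NE [P1→C gives 8>1; P2→R gives 9>7; P3→W gives 8>5]
(B,S,W): not NE [P1→D gives 9>8]
(C,P,X): not NE [P1→B gives 9>4; P2→S gives 5>2; P3→Z gives 9>5]
(C,P,Y): not NE [P1→B gives 9>8; P2→R gives 8>4; P3→Z gives 9>2]
(C,P,Z): not NE [P2→S gives 8>2]
(C,P,W): not NE [P2→Q gives 8>3; P3→Z gives 9>2]
(C,Q,X): not NE [P1→A gives 5>4; P2→S gives 5>2]
(C,Q,Y): not NE [P2→R gives 8>0; P3→Z gives 9>8]
(C,Q,Z): not NE [P2→S gives 8>3]
(C,Q,W): not NE [P1→A gives 9>3; P3→Z gives 9>7]
(C,R,X): not NE [P1→D gives 8>4; P2→S gives 5>2; P3→Y gives 11>3]
(C,R,Y): NE
(C,R,Z): not NE [P1→D gives 9>4; P2→S gives 8>4; P3→Y gives 11>5]
(C,R,W): not NE [P2→Q gives 8>5; P3→Y gives 11>9]
(C,S,X): not NE [P3→Y gives 9>2]
(C,S,Y): not NE [P1→A gives 9>1; P2→R gives 8>5]
(C,S,Z): not NE [P3→Y gives 9>0]
(C,S,W): not NE [P1→D gives 9>0; P2→Q gives 8>4; P3→Y gives 9>8]
(D,P,X): not NE [P1→B gives 9>3; P2→S gives 7>5; P3→Z gives 9>6]
(D,P,Y): not NE [P1→B gives 9>7; P2→R gives 9>1; P3→Z gives 9>2]
(D,P,Z): not NE [P1→C gives 9>1; P2→R gives 7>3]
(D,P,W): not NE [P1→C gives 7>3; P2→R gives 9>6; P3→Z gives 9>3]
(D,Q,X): not NE [P1→A gives 5>3; P2→S gives 7>4; P3→W gives 7>3]
(D,Q,Y): not NE [P1→C gives 3>1; P2→R gives 9>6; P3→W gives 7>2]
(D,Q,Z): not NE [P1→C gives 7>1; P2→R gives 7>2; P3→W gives 7>2]
(D,Q,W): not NE [P1→A gives 9>2; P2→R gives 9>3]
(D,R,X): not NE [P2→S gives 7>5]
(D,R,Y): not NE [P1→C gives 11>9]
(D,R,Z): not NE [P3→Y gives 9>4]
(D,R,W): not NE [P1→C gives 9>1; P3→Y gives 9>5]
(D,S,X): not NE [P1→C gives 10>9]
(D,S,Y): not NE [P1→A gives 9>3; P2→R gives 9>7; P3→X gives 8>1]
(D,S,Z): not NE [P1→C gives 8>2; P2→R gives 7>3; P3→X gives 8>4]
(D,S,W): not NE [P2→R gives 9>4; P3→X gives 8>7]

Nash profiles: (C,R,Y)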